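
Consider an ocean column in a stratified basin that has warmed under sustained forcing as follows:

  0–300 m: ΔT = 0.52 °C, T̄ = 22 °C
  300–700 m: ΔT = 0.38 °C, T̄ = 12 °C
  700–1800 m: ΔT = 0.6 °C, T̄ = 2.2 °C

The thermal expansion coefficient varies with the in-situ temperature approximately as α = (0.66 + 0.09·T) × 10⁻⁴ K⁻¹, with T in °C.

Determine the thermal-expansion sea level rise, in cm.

Layer 1: α = (0.66 + 0.09×22)×10⁻⁴ = 2.64×10⁻⁴ K⁻¹
Layer 2: α = (0.66 + 0.09×12)×10⁻⁴ = 1.74×10⁻⁴ K⁻¹
Layer 3: α = (0.66 + 0.09×2.2)×10⁻⁴ = 0.858×10⁻⁴ K⁻¹
0–300 m: 0.52 × 300 × 2.64×10⁻⁴ = 0.041184 m
300–700 m: 0.38 × 1.74×10⁻⁴ × 400 = 0.026448 m
Layer 3: 0.858×10⁻⁴ × 0.6 × 1100 = 0.056628 m
Δh = 0.041184 + 0.026448 + 0.056628 = 0.12426 m ≈ 12.4 cm

12.4 cm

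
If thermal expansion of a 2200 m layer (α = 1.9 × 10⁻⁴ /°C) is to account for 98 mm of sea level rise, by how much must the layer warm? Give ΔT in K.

about 0.234 K

ΔT = Δh/(αH) = 0.098 / (1.9×10⁻⁴ × 2200) ≈ 0.2344 K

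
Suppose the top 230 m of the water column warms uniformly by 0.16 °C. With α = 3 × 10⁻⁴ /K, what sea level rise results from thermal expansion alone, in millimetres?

11.0 mm of thermosteric rise

Δh = αΔT·H = 3×10⁻⁴ × 0.16 × 230 = 0.01104 m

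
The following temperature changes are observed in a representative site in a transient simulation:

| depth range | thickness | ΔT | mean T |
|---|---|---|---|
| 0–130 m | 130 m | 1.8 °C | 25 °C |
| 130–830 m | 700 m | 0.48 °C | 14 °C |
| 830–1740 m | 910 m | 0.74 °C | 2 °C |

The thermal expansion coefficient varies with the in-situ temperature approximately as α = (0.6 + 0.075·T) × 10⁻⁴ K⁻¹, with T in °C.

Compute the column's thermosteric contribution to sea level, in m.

Δh ≈ 0.16 m

Layer 1: α = (0.6 + 0.075×25)×10⁻⁴ = 2.475×10⁻⁴ K⁻¹
Layer 2: α = (0.6 + 0.075×14)×10⁻⁴ = 1.65×10⁻⁴ K⁻¹
Layer 3: α = (0.6 + 0.075×2)×10⁻⁴ = 0.75×10⁻⁴ K⁻¹
Layer 1: 1.8 × 130 × 2.475×10⁻⁴ = 0.057915 m
Layer 2: 0.48 × 1.65×10⁻⁴ × 700 = 0.05544 m
Layer 3: 910 × 0.75×10⁻⁴ × 0.74 = 0.050505 m
Δh = 0.057915 + 0.05544 + 0.050505 = 0.16386 m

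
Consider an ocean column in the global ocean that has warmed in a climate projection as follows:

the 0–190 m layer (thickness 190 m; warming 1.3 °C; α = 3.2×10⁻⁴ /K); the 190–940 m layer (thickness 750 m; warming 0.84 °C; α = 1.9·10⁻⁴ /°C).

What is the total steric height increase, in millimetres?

Δh ≈ 200 mm

0–190 m: 1.3 × 190 × 3.2×10⁻⁴ = 0.07904 m
Layer 2: 0.84 × 1.9×10⁻⁴ × 750 = 0.11970 m
Δh = 0.07904 + 0.11970 = 0.19874 m ≈ 200 mm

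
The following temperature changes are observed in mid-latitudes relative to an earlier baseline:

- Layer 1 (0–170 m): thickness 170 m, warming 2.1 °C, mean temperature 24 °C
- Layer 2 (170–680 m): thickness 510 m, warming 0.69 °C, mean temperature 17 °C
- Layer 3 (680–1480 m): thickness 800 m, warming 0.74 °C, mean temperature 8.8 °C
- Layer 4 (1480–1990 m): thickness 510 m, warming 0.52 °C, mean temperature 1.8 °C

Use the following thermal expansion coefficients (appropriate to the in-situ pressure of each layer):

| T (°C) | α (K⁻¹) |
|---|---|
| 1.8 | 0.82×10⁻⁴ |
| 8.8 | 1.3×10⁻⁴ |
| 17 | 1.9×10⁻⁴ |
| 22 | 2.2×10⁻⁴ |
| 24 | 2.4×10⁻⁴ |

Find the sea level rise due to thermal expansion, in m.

about 0.251 m

Layer 1 at 24 °C → α = 2.4×10⁻⁴ K⁻¹
Layer 2 at 17 °C → α = 1.9×10⁻⁴ K⁻¹
Layer 3 at 8.8 °C → α = 1.3×10⁻⁴ K⁻¹
Layer 4 at 1.8 °C → α = 0.82×10⁻⁴ K⁻¹
170 × 2.4×10⁻⁴ × 2.1 = 0.08568 m
1.9×10⁻⁴ × 510 × 0.69 = 0.066861 m
680–1480 m: 800 × 1.3×10⁻⁴ × 0.74 = 0.07696 m
Layer 4: 0.52 × 510 × 0.82×10⁻⁴ = 0.0217464 m
Δh = 0.08568 + 0.066861 + 0.07696 + 0.0217464 = 0.2512474 m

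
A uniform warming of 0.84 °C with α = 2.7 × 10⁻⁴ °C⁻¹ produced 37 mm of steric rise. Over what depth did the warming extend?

H ≈ 160 m

H = Δh/(αΔT) = 0.037 / (2.7×10⁻⁴ × 0.84) ≈ 163.1 m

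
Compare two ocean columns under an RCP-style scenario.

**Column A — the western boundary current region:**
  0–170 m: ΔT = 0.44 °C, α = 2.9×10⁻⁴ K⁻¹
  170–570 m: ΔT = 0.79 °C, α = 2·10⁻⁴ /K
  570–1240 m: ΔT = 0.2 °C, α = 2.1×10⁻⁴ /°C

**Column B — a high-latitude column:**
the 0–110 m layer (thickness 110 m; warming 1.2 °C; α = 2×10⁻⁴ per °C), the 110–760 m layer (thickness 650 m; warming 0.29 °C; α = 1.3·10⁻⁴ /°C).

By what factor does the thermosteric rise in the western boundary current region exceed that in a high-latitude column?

a factor of 2.22

A 0–170 m: 0.44 × 2.9×10⁻⁴ × 170 = 0.021692 m
A 0.79 × 2×10⁻⁴ × 400 = 0.06320 m
A 0.2 × 2.1×10⁻⁴ × 670 = 0.02814 m
A total: 0.113032 m
B 0–110 m: 1.2 × 110 × 2×10⁻⁴ = 0.02640 m
B Layer 2: 1.3×10⁻⁴ × 650 × 0.29 = 0.024505 m
B total: 0.050905 m
Ratio: 0.113032 / 0.050905 ≈ 2.220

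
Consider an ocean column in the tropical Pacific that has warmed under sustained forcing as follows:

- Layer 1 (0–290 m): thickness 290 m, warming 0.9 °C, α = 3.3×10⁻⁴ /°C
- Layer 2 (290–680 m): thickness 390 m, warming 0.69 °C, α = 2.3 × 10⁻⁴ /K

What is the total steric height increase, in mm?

0–290 m: 0.9 × 290 × 3.3×10⁻⁴ = 0.08613 m
290–680 m: 0.69 × 390 × 2.3×10⁻⁴ = 0.061893 m
Δh = 0.08613 + 0.061893 = 0.148023 m ≈ 150 mm

about 150 mm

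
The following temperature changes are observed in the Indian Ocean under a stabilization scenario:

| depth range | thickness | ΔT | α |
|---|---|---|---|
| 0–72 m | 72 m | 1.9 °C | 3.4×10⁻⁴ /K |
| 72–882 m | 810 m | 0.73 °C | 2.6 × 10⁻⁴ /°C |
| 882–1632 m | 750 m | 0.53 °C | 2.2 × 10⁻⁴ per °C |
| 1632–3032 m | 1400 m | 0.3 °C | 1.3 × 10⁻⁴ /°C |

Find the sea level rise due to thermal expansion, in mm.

340 mm

3.4×10⁻⁴ × 1.9 × 72 = 0.046512 m
72–882 m: 2.6×10⁻⁴ × 0.73 × 810 = 0.153738 m
2.2×10⁻⁴ × 750 × 0.53 = 0.08745 m
0.3 × 1.3×10⁻⁴ × 1400 = 0.05460 m
Δh = 0.046512 + 0.153738 + 0.08745 + 0.05460 = 0.34230 m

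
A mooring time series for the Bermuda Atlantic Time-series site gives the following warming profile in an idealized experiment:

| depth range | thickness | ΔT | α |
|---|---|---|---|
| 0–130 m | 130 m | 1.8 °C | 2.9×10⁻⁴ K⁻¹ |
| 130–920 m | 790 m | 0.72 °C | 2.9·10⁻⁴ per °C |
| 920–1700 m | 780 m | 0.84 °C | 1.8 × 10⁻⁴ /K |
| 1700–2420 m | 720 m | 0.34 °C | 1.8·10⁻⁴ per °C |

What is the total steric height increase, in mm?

Layer 1: 1.8 × 130 × 2.9×10⁻⁴ = 0.06786 m
130–920 m: 790 × 0.72 × 2.9×10⁻⁴ = 0.164952 m
920–1700 m: 780 × 0.84 × 1.8×10⁻⁴ = 0.117936 m
720 × 0.34 × 1.8×10⁻⁴ = 0.044064 m
Δh = 0.06786 + 0.164952 + 0.117936 + 0.044064 = 0.394812 m

390 mm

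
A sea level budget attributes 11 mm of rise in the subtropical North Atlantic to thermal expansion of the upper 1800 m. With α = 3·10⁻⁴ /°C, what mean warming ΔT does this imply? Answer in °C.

0.0204 °C

ΔT = Δh/(αH) = 0.011 / (3×10⁻⁴ × 1800) ≈ 0.02037 °C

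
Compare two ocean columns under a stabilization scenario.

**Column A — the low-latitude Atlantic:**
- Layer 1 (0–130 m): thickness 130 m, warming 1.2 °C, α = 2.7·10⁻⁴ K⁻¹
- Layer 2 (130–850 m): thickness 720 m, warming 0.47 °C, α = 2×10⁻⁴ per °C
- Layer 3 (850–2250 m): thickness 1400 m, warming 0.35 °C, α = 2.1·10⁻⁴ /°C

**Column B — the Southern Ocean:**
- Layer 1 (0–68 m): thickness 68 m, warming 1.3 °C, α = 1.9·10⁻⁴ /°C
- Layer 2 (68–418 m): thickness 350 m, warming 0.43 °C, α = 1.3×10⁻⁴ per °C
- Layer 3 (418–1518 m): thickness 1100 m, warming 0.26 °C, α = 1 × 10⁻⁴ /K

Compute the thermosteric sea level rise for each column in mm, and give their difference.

Δh_A ≈ 210 mm, Δh_B ≈ 65 mm; difference ≈ 150 mm

A Layer 1: 1.2 × 130 × 2.7×10⁻⁴ = 0.04212 m
A 0.47 × 2×10⁻⁴ × 720 = 0.06768 m
A 2.1×10⁻⁴ × 1400 × 0.35 = 0.10290 m
A total: 0.21270 m
B 1.3 × 68 × 1.9×10⁻⁴ = 0.016796 m
B Layer 2: 0.43 × 1.3×10⁻⁴ × 350 = 0.019565 m
B 418–1518 m: 1100 × 0.26 × 1×10⁻⁴ = 0.02860 m
B total: 0.064961 m
Difference: 0.21270 − 0.064961 = 0.147739 m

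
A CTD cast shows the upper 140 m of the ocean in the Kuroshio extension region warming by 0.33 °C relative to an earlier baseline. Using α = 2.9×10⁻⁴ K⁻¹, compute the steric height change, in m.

Δh = αΔT·H = 2.9×10⁻⁴ × 0.33 × 140 = 0.013398 m

Δh ≈ 0.0134 m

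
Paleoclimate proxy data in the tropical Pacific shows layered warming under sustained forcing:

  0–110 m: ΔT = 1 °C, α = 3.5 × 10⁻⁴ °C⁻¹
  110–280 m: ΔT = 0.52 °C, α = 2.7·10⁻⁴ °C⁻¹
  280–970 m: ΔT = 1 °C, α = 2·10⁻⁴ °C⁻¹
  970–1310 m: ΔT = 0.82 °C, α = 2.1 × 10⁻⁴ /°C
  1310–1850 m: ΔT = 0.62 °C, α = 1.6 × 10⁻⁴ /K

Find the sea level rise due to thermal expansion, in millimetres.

312 mm

0–110 m: 1 × 110 × 3.5×10⁻⁴ = 0.03850 m
170 × 0.52 × 2.7×10⁻⁴ = 0.023868 m
280–970 m: 2×10⁻⁴ × 1 × 690 = 0.13800 m
970–1310 m: 0.82 × 2.1×10⁻⁴ × 340 = 0.058548 m
Layer 5: 540 × 1.6×10⁻⁴ × 0.62 = 0.053568 m
Δh = 0.03850 + 0.023868 + 0.13800 + 0.058548 + 0.053568 = 0.312484 m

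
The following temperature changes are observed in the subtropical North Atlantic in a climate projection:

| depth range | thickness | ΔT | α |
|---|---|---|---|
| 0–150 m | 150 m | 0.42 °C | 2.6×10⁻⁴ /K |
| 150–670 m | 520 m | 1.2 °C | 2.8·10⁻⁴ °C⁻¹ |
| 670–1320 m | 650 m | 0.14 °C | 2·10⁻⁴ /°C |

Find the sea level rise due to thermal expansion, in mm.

Δh ≈ 209 mm

0–150 m: 0.42 × 150 × 2.6×10⁻⁴ = 0.01638 m
150–670 m: 1.2 × 2.8×10⁻⁴ × 520 = 0.17472 m
650 × 2×10⁻⁴ × 0.14 = 0.01820 m
Δh = 0.01638 + 0.17472 + 0.01820 = 0.20930 m ≈ 209 mm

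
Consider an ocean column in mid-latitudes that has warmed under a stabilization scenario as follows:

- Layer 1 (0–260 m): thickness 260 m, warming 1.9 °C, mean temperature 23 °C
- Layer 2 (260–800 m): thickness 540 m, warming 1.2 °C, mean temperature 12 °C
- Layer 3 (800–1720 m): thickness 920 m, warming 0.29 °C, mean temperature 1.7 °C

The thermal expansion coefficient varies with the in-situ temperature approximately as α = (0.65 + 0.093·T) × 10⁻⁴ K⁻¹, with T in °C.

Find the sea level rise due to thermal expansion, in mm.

270 mm of thermosteric rise

Layer 1: α = (0.65 + 0.093×23)×10⁻⁴ = 2.789×10⁻⁴ K⁻¹
Layer 2: α = (0.65 + 0.093×12)×10⁻⁴ = 1.766×10⁻⁴ K⁻¹
Layer 3: α = (0.65 + 0.093×1.7)×10⁻⁴ = 0.8081×10⁻⁴ K⁻¹
Layer 1: 1.9 × 2.789×10⁻⁴ × 260 = 0.1377766 m
260–800 m: 1.2 × 1.766×10⁻⁴ × 540 = 0.1144368 m
0.29 × 0.8081×10⁻⁴ × 920 = 0.021560108 m
Δh = 0.1377766 + 0.1144368 + 0.021560108 = 0.273773508 m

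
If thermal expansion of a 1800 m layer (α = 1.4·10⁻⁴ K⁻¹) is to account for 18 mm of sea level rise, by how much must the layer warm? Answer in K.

ΔT = Δh/(αH) = 0.018 / (1.4×10⁻⁴ × 1800) ≈ 0.07143 K

about 0.0714 K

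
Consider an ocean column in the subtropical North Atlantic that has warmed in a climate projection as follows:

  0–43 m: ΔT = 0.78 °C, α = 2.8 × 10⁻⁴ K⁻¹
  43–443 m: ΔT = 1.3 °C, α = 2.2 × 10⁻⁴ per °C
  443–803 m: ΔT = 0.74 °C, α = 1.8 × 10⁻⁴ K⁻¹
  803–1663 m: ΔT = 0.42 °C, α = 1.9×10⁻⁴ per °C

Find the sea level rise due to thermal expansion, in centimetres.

Layer 1: 2.8×10⁻⁴ × 43 × 0.78 = 0.0093912 m
Layer 2: 1.3 × 2.2×10⁻⁴ × 400 = 0.11440 m
Layer 3: 0.74 × 360 × 1.8×10⁻⁴ = 0.047952 m
860 × 0.42 × 1.9×10⁻⁴ = 0.068628 m
Δh = 0.0093912 + 0.11440 + 0.047952 + 0.068628 = 0.2403712 m ≈ 24.0 cm

24.0 cm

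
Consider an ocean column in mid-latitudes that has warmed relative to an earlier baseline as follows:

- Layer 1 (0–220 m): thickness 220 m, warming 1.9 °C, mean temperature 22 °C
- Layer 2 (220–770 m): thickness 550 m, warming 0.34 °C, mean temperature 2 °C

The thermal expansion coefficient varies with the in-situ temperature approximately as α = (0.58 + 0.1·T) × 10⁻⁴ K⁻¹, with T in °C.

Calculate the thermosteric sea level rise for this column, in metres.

Layer 1: α = (0.58 + 0.1×22)×10⁻⁴ = 2.78×10⁻⁴ K⁻¹
Layer 2: α = (0.58 + 0.1×2)×10⁻⁴ = 0.78×10⁻⁴ K⁻¹
Layer 1: 2.78×10⁻⁴ × 1.9 × 220 = 0.116204 m
220–770 m: 0.34 × 0.78×10⁻⁴ × 550 = 0.014586 m
Δh = 0.116204 + 0.014586 = 0.13079 m ≈ 0.131 m

Δh ≈ 0.131 m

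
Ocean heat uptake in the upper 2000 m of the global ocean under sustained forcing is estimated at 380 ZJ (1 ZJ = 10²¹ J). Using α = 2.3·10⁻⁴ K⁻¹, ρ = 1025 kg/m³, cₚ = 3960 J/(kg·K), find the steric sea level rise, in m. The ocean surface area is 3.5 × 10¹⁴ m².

Per unit area: Q = 380×10²¹ / (3.5×10¹⁴) ≈ 1.086×10⁹ J/m²
Δh = αQ/(ρcₚ) = 2.3×10⁻⁴ × 1.086×10⁹ / (1025 × 3960) ≈ 0.061537 m

Δh ≈ 0.0615 m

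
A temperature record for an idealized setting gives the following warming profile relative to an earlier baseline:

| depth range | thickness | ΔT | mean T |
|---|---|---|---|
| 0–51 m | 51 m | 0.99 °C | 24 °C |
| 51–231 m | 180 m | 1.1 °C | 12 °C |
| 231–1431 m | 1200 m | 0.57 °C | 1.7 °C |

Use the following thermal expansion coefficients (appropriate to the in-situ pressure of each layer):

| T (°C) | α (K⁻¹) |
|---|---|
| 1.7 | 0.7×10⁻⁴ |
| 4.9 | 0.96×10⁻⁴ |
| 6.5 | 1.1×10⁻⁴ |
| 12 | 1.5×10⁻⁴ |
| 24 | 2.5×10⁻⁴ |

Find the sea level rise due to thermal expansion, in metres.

Δh = 0.0902 m

Layer 1 at 24 °C → α = 2.5×10⁻⁴ K⁻¹
Layer 2 at 12 °C → α = 1.5×10⁻⁴ K⁻¹
Layer 3 at 1.7 °C → α = 0.7×10⁻⁴ K⁻¹
51 × 0.99 × 2.5×10⁻⁴ = 0.0126225 m
51–231 m: 1.5×10⁻⁴ × 180 × 1.1 = 0.02970 m
1200 × 0.57 × 0.7×10⁻⁴ = 0.04788 m
Δh = 0.0126225 + 0.02970 + 0.04788 = 0.0902025 m ≈ 0.0902 m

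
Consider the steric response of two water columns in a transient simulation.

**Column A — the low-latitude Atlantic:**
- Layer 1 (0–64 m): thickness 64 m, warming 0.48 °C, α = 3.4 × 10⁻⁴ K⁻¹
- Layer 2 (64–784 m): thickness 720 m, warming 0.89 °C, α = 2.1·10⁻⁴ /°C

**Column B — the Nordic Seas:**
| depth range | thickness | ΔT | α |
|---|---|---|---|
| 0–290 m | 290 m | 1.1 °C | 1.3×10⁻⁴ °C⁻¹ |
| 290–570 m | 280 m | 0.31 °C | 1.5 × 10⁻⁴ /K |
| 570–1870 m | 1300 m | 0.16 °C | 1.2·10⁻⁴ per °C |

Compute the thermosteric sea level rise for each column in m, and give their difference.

A: 0.145 m; B: 0.0795 m; difference 0.0656 m

A Layer 1: 0.48 × 3.4×10⁻⁴ × 64 = 0.0104448 m
A 2.1×10⁻⁴ × 720 × 0.89 = 0.134568 m
A total: 0.1450128 m
B 0–290 m: 1.3×10⁻⁴ × 290 × 1.1 = 0.04147 m
B Layer 2: 1.5×10⁻⁴ × 0.31 × 280 = 0.01302 m
B Layer 3: 1300 × 1.2×10⁻⁴ × 0.16 = 0.02496 m
B total: 0.07945 m
Difference: 0.1450128 − 0.07945 = 0.0655628 m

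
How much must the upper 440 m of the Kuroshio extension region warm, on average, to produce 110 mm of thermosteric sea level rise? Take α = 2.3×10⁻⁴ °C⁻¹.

ΔT = Δh/(αH) = 0.11 / (2.3×10⁻⁴ × 440) ≈ 1.087 °C

1.09 °C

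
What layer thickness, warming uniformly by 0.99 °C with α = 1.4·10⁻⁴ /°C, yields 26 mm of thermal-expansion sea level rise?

H = Δh/(αΔT) = 0.026 / (1.4×10⁻⁴ × 0.99) ≈ 187.6 m

190 m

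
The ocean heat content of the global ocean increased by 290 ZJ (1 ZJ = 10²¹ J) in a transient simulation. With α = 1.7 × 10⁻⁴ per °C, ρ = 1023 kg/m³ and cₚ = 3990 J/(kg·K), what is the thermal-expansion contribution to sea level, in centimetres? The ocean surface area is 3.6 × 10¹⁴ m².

3.36 cm of thermosteric rise

Per unit area: Q = 290×10²¹ / (3.6×10¹⁴) ≈ 8.056×10⁸ J/m²
Δh = αQ/(ρcₚ) = 1.7×10⁻⁴ × 8.056×10⁸ / (1023 × 3990) ≈ 0.033552 m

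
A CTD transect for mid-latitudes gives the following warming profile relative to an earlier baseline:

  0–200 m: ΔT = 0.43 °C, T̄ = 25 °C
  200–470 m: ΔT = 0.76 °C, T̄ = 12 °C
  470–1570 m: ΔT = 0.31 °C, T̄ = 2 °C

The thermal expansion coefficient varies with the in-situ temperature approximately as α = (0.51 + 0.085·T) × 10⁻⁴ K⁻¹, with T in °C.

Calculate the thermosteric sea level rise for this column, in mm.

Δh = 77 mm

Layer 1: α = (0.51 + 0.085×25)×10⁻⁴ = 2.635×10⁻⁴ K⁻¹
Layer 2: α = (0.51 + 0.085×12)×10⁻⁴ = 1.53×10⁻⁴ K⁻¹
Layer 3: α = (0.51 + 0.085×2)×10⁻⁴ = 0.68×10⁻⁴ K⁻¹
Layer 1: 200 × 0.43 × 2.635×10⁻⁴ = 0.022661 m
1.53×10⁻⁴ × 0.76 × 270 = 0.0313956 m
Layer 3: 1100 × 0.31 × 0.68×10⁻⁴ = 0.023188 m
Δh = 0.022661 + 0.0313956 + 0.023188 = 0.0772446 m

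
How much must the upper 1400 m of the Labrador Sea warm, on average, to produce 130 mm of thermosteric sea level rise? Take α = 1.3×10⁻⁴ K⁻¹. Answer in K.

ΔT = Δh/(αH) = 0.13 / (1.3×10⁻⁴ × 1400) ≈ 0.7143 K

0.71 K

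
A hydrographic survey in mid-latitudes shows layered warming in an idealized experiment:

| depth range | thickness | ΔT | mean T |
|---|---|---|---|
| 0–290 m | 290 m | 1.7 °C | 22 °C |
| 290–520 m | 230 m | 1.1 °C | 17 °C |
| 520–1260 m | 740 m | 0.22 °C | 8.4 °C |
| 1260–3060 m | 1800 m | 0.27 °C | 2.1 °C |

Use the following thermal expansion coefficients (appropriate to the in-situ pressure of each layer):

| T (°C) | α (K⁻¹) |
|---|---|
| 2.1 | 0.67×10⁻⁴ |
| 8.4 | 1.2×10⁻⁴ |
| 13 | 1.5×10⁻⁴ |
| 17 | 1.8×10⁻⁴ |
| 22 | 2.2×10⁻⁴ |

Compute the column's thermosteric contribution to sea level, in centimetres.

Δh = 21 cm

Layer 1 at 22 °C → α = 2.2×10⁻⁴ K⁻¹
Layer 2 at 17 °C → α = 1.8×10⁻⁴ K⁻¹
Layer 3 at 8.4 °C → α = 1.2×10⁻⁴ K⁻¹
Layer 4 at 2.1 °C → α = 0.67×10⁻⁴ K⁻¹
Layer 1: 1.7 × 2.2×10⁻⁴ × 290 = 0.10846 m
230 × 1.8×10⁻⁴ × 1.1 = 0.04554 m
520–1260 m: 1.2×10⁻⁴ × 0.22 × 740 = 0.019536 m
Layer 4: 1800 × 0.67×10⁻⁴ × 0.27 = 0.032562 m
Δh = 0.10846 + 0.04554 + 0.019536 + 0.032562 = 0.206098 m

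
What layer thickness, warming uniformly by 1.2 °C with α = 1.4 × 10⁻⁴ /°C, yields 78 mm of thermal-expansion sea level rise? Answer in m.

460 m

H = Δh/(αΔT) = 0.078 / (1.4×10⁻⁴ × 1.2) ≈ 464.3 m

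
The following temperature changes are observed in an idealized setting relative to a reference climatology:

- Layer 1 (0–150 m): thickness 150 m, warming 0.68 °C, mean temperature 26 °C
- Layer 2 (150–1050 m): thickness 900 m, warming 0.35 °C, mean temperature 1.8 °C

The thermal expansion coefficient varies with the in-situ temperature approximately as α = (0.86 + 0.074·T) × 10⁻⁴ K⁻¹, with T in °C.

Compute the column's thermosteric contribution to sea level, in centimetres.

5.97 cm of thermosteric rise

Layer 1: α = (0.86 + 0.074×26)×10⁻⁴ = 2.784×10⁻⁴ K⁻¹
Layer 2: α = (0.86 + 0.074×1.8)×10⁻⁴ = 0.9932×10⁻⁴ K⁻¹
0.68 × 150 × 2.784×10⁻⁴ = 0.0283968 m
Layer 2: 0.35 × 0.9932×10⁻⁴ × 900 = 0.0312858 m
Δh = 0.0283968 + 0.0312858 = 0.0596826 m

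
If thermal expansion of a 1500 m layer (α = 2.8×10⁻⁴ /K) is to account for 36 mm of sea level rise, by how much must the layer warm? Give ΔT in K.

ΔT ≈ 0.0857 K

ΔT = Δh/(αH) = 0.036 / (2.8×10⁻⁴ × 1500) ≈ 0.08571 K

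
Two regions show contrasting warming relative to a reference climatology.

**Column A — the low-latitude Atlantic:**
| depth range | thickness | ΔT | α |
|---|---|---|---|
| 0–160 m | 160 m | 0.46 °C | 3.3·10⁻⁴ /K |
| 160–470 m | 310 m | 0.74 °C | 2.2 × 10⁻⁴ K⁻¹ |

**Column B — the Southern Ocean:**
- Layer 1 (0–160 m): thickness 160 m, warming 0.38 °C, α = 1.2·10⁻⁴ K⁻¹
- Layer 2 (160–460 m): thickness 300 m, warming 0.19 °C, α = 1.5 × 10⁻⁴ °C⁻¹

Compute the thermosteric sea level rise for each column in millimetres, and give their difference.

Δh_A ≈ 75 mm, Δh_B ≈ 16 mm; difference ≈ 59 mm

A 0–160 m: 3.3×10⁻⁴ × 160 × 0.46 = 0.024288 m
A 160–470 m: 0.74 × 310 × 2.2×10⁻⁴ = 0.050468 m
A total: 0.074756 m
B 1.2×10⁻⁴ × 160 × 0.38 = 0.007296 m
B 1.5×10⁻⁴ × 0.19 × 300 = 0.00855 m
B total: 0.015846 m
Difference: 0.074756 − 0.015846 = 0.05891 m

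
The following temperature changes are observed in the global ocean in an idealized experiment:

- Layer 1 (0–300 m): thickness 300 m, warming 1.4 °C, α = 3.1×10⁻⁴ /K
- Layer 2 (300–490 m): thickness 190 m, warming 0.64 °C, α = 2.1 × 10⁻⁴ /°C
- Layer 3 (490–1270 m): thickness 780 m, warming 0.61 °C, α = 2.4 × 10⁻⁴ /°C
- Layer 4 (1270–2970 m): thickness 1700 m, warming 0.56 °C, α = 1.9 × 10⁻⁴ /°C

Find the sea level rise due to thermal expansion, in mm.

about 451 mm

Layer 1: 300 × 3.1×10⁻⁴ × 1.4 = 0.13020 m
190 × 2.1×10⁻⁴ × 0.64 = 0.025536 m
Layer 3: 2.4×10⁻⁴ × 0.61 × 780 = 0.114192 m
Layer 4: 1.9×10⁻⁴ × 1700 × 0.56 = 0.18088 m
Δh = 0.13020 + 0.025536 + 0.114192 + 0.18088 = 0.450808 m ≈ 451 mm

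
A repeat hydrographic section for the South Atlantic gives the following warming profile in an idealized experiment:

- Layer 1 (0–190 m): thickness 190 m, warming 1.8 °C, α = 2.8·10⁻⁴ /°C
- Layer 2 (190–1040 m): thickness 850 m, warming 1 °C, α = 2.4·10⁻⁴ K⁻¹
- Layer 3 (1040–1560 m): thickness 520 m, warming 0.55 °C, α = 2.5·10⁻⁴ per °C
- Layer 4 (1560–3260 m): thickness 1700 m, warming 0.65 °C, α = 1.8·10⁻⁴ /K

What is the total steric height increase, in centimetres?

Δh ≈ 57.0 cm

Layer 1: 190 × 2.8×10⁻⁴ × 1.8 = 0.09576 m
190–1040 m: 2.4×10⁻⁴ × 850 × 1 = 0.20400 m
Layer 3: 2.5×10⁻⁴ × 0.55 × 520 = 0.07150 m
0.65 × 1.8×10⁻⁴ × 1700 = 0.19890 m
Δh = 0.09576 + 0.20400 + 0.07150 + 0.19890 = 0.57016 m ≈ 57.0 cm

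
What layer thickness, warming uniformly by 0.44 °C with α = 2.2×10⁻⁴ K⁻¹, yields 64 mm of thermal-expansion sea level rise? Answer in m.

H = Δh/(αΔT) = 0.064 / (2.2×10⁻⁴ × 0.44) ≈ 661.2 m

660 m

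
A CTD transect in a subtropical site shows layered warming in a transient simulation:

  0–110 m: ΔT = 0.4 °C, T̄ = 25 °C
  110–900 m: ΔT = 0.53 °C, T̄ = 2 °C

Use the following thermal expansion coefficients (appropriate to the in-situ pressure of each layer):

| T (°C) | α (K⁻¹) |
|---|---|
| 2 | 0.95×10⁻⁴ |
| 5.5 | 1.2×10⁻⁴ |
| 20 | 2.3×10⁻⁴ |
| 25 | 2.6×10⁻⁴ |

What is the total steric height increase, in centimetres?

about 5.1 cm

Layer 1 at 25 °C → α = 2.6×10⁻⁴ K⁻¹
Layer 2 at 2 °C → α = 0.95×10⁻⁴ K⁻¹
0.4 × 110 × 2.6×10⁻⁴ = 0.01144 m
110–900 m: 0.53 × 0.95×10⁻⁴ × 790 = 0.0397765 m
Δh = 0.01144 + 0.0397765 = 0.0512165 m ≈ 5.1 cm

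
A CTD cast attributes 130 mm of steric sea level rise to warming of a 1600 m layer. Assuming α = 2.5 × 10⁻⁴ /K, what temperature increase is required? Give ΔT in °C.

ΔT ≈ 0.325 °C

ΔT = Δh/(αH) = 0.13 / (2.5×10⁻⁴ × 1600) = 0.3250 °C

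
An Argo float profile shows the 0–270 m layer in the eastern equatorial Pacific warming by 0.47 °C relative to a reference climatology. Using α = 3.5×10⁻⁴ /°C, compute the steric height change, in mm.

44.4 mm of thermosteric rise

Δh = αΔT·H = 3.5×10⁻⁴ × 0.47 × 270 = 0.044415 m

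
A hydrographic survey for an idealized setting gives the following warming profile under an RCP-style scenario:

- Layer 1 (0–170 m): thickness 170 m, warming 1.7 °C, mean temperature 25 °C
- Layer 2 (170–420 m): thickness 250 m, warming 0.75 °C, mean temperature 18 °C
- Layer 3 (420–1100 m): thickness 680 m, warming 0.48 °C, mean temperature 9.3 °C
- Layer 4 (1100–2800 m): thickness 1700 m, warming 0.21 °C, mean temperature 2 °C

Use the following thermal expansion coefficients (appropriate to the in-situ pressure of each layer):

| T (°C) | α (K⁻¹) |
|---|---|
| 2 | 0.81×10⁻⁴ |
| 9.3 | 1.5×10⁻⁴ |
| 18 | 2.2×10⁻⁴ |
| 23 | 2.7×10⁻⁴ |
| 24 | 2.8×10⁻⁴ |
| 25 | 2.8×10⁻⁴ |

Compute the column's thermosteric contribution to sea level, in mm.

Δh ≈ 200 mm

Layer 1 at 25 °C → α = 2.8×10⁻⁴ K⁻¹
Layer 2 at 18 °C → α = 2.2×10⁻⁴ K⁻¹
Layer 3 at 9.3 °C → α = 1.5×10⁻⁴ K⁻¹
Layer 4 at 2 °C → α = 0.81×10⁻⁴ K⁻¹
1.7 × 170 × 2.8×10⁻⁴ = 0.08092 m
Layer 2: 250 × 0.75 × 2.2×10⁻⁴ = 0.04125 m
420–1100 m: 680 × 0.48 × 1.5×10⁻⁴ = 0.04896 m
0.81×10⁻⁴ × 1700 × 0.21 = 0.028917 m
Δh = 0.08092 + 0.04125 + 0.04896 + 0.028917 = 0.200047 m ≈ 200 mm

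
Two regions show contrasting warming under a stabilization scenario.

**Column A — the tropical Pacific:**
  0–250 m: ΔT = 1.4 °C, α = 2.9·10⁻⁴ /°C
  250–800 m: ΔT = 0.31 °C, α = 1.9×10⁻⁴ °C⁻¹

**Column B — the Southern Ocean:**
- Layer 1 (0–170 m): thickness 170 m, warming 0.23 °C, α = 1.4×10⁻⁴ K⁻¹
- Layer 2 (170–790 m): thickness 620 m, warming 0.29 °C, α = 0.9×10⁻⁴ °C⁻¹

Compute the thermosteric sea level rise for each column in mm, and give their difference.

A: 134 mm; B: 21.7 mm; difference 112 mm

A 0–250 m: 250 × 1.4 × 2.9×10⁻⁴ = 0.10150 m
A 0.31 × 1.9×10⁻⁴ × 550 = 0.032395 m
A total: 0.133895 m
B 170 × 1.4×10⁻⁴ × 0.23 = 0.005474 m
B 170–790 m: 0.9×10⁻⁴ × 0.29 × 620 = 0.016182 m
B total: 0.021656 m
Difference: 0.133895 − 0.021656 = 0.112239 m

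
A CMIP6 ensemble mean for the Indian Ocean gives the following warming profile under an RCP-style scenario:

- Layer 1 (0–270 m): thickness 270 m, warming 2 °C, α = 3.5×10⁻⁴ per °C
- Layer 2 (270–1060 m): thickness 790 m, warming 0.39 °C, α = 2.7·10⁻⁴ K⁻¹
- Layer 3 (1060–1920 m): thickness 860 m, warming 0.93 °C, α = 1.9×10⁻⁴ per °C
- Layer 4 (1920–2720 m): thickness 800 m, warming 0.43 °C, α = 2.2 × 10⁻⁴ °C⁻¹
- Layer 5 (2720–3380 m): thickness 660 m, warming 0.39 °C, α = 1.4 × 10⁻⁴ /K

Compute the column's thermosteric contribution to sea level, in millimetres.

Δh ≈ 536 mm

270 × 3.5×10⁻⁴ × 2 = 0.18900 m
270–1060 m: 2.7×10⁻⁴ × 790 × 0.39 = 0.083187 m
Layer 3: 860 × 1.9×10⁻⁴ × 0.93 = 0.151962 m
1920–2720 m: 2.2×10⁻⁴ × 800 × 0.43 = 0.07568 m
2720–3380 m: 660 × 0.39 × 1.4×10⁻⁴ = 0.036036 m
Δh = 0.18900 + 0.083187 + 0.151962 + 0.07568 + 0.036036 = 0.535865 m ≈ 536 mm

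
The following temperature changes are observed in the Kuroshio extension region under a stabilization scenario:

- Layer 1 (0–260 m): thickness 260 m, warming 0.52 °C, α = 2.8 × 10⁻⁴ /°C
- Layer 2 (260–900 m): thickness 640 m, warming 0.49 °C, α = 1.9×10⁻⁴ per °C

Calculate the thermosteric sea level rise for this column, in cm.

0.52 × 260 × 2.8×10⁻⁴ = 0.037856 m
0.49 × 640 × 1.9×10⁻⁴ = 0.059584 m
Δh = 0.037856 + 0.059584 = 0.09744 m ≈ 9.7 cm

about 9.7 cm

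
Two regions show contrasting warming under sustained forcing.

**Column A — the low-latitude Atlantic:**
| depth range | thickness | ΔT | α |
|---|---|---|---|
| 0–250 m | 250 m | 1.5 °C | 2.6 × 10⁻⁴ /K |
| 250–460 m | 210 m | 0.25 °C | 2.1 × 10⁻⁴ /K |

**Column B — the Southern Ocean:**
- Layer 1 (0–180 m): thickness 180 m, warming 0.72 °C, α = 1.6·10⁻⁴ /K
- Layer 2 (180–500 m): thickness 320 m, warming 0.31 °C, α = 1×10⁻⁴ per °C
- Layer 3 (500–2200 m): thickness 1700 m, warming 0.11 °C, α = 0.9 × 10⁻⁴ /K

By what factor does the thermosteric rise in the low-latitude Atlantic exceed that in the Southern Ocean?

≈ 2.3×

A 250 × 2.6×10⁻⁴ × 1.5 = 0.09750 m
A Layer 2: 2.1×10⁻⁴ × 210 × 0.25 = 0.011025 m
A total: 0.108525 m
B 180 × 0.72 × 1.6×10⁻⁴ = 0.020736 m
B 180–500 m: 320 × 0.31 × 1×10⁻⁴ = 0.00992 m
B 500–2200 m: 0.11 × 0.9×10⁻⁴ × 1700 = 0.01683 m
B total: 0.047486 m
Ratio: 0.108525 / 0.047486 ≈ 2.285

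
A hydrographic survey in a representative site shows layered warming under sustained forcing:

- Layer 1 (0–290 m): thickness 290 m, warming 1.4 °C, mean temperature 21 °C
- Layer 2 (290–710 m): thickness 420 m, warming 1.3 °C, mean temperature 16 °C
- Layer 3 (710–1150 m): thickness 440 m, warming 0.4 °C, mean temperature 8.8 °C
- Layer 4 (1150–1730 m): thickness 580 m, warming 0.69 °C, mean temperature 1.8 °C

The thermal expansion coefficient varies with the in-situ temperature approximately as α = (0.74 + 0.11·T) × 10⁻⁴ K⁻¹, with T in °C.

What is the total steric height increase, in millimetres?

Δh ≈ 328 mm

Layer 1: α = (0.74 + 0.11×21)×10⁻⁴ = 3.05×10⁻⁴ K⁻¹
Layer 2: α = (0.74 + 0.11×16)×10⁻⁴ = 2.5×10⁻⁴ K⁻¹
Layer 3: α = (0.74 + 0.11×8.8)×10⁻⁴ = 1.708×10⁻⁴ K⁻¹
Layer 4: α = (0.74 + 0.11×1.8)×10⁻⁴ = 0.938×10⁻⁴ K⁻¹
Layer 1: 290 × 3.05×10⁻⁴ × 1.4 = 0.12383 m
2.5×10⁻⁴ × 420 × 1.3 = 0.13650 m
Layer 3: 440 × 0.4 × 1.708×10⁻⁴ = 0.0300608 m
0.69 × 0.938×10⁻⁴ × 580 = 0.03753876 m
Δh = 0.12383 + 0.13650 + 0.0300608 + 0.03753876 = 0.32792956 m ≈ 328 mm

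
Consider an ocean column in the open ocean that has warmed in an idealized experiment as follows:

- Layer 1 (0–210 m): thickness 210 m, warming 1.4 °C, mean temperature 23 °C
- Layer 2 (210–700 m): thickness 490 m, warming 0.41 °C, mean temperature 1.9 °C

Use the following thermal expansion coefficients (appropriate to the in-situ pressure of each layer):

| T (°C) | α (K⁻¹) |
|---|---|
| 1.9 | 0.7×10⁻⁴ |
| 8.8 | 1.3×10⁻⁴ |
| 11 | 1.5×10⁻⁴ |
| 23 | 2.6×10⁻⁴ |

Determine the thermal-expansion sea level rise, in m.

Layer 1 at 23 °C → α = 2.6×10⁻⁴ K⁻¹
Layer 2 at 1.9 °C → α = 0.7×10⁻⁴ K⁻¹
Layer 1: 2.6×10⁻⁴ × 210 × 1.4 = 0.07644 m
490 × 0.7×10⁻⁴ × 0.41 = 0.014063 m
Δh = 0.07644 + 0.014063 = 0.090503 m

0.091 m of thermosteric rise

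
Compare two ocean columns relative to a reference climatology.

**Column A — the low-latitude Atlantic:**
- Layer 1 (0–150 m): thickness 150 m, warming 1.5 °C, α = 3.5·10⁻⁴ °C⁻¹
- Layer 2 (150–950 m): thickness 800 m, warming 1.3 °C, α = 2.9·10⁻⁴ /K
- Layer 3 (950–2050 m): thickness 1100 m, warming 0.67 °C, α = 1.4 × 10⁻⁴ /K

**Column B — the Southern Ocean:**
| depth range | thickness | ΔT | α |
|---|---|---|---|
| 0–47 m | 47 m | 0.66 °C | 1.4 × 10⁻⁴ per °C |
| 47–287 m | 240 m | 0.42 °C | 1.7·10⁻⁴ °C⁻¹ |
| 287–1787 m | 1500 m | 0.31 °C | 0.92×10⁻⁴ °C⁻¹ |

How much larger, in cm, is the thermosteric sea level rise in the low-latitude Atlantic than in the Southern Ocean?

A Layer 1: 3.5×10⁻⁴ × 1.5 × 150 = 0.07875 m
A Layer 2: 1.3 × 2.9×10⁻⁴ × 800 = 0.30160 m
A 1100 × 1.4×10⁻⁴ × 0.67 = 0.10318 m
A total: 0.48353 m
B Layer 1: 0.66 × 47 × 1.4×10⁻⁴ = 0.0043428 m
B 47–287 m: 1.7×10⁻⁴ × 240 × 0.42 = 0.017136 m
B 1500 × 0.92×10⁻⁴ × 0.31 = 0.04278 m
B total: 0.0642588 m
Difference: 0.48353 − 0.0642588 = 0.4192712 m

42 cm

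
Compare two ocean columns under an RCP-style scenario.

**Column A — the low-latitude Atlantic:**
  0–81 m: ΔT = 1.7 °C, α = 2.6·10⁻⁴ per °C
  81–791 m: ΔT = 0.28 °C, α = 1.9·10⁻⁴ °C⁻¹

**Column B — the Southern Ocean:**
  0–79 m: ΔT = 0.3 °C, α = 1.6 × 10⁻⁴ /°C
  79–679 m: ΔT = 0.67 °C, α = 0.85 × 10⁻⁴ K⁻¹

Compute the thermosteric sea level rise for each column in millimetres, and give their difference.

Δh_A ≈ 73.6 mm, Δh_B ≈ 38.0 mm; difference ≈ 35.6 mm

A 0–81 m: 2.6×10⁻⁴ × 81 × 1.7 = 0.035802 m
A Layer 2: 1.9×10⁻⁴ × 710 × 0.28 = 0.037772 m
A total: 0.073574 m
B Layer 1: 0.3 × 79 × 1.6×10⁻⁴ = 0.003792 m
B 79–679 m: 0.67 × 0.85×10⁻⁴ × 600 = 0.03417 m
B total: 0.037962 m
Difference: 0.073574 − 0.037962 = 0.035612 m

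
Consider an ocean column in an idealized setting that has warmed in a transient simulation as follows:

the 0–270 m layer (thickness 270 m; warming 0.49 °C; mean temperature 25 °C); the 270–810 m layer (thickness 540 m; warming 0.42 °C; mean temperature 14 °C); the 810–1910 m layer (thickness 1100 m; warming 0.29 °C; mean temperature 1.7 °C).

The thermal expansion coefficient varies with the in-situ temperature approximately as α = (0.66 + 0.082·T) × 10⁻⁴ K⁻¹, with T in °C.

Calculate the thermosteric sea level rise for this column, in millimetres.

Layer 1: α = (0.66 + 0.082×25)×10⁻⁴ = 2.71×10⁻⁴ K⁻¹
Layer 2: α = (0.66 + 0.082×14)×10⁻⁴ = 1.808×10⁻⁴ K⁻¹
Layer 3: α = (0.66 + 0.082×1.7)×10⁻⁴ = 0.7994×10⁻⁴ K⁻¹
0.49 × 270 × 2.71×10⁻⁴ = 0.0358533 m
Layer 2: 0.42 × 540 × 1.808×10⁻⁴ = 0.04100544 m
0.29 × 1100 × 0.7994×10⁻⁴ = 0.02550086 m
Δh = 0.0358533 + 0.04100544 + 0.02550086 = 0.1023596 m

about 102 mm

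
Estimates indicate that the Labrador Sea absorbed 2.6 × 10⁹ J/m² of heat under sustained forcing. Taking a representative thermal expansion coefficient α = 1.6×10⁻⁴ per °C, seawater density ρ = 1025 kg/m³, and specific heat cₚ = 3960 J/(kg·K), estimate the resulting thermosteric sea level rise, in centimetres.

10 cm of thermosteric rise

Δh = αQ/(ρcₚ) = 1.6×10⁻⁴ × 2.6×10⁹ / (1025 × 3960) ≈ 0.10249 m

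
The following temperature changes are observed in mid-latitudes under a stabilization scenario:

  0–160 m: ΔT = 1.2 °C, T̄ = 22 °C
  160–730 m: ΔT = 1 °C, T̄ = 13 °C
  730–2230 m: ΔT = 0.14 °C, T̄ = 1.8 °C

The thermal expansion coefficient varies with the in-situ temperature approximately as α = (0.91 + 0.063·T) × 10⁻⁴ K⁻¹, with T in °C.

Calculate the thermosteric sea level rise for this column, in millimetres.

about 164 mm

Layer 1: α = (0.91 + 0.063×22)×10⁻⁴ = 2.296×10⁻⁴ K⁻¹
Layer 2: α = (0.91 + 0.063×13)×10⁻⁴ = 1.729×10⁻⁴ K⁻¹
Layer 3: α = (0.91 + 0.063×1.8)×10⁻⁴ = 1.0234×10⁻⁴ K⁻¹
Layer 1: 160 × 2.296×10⁻⁴ × 1.2 = 0.0440832 m
1 × 570 × 1.729×10⁻⁴ = 0.098553 m
730–2230 m: 0.14 × 1500 × 1.0234×10⁻⁴ = 0.0214914 m
Δh = 0.0440832 + 0.098553 + 0.0214914 = 0.1641276 m ≈ 164 mm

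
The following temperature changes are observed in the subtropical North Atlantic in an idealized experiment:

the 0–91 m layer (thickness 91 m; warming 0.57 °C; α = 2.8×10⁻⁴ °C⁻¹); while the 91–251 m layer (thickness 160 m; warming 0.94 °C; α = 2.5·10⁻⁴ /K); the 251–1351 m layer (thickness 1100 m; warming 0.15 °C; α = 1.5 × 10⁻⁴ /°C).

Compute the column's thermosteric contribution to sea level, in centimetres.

Layer 1: 0.57 × 2.8×10⁻⁴ × 91 = 0.0145236 m
91–251 m: 160 × 2.5×10⁻⁴ × 0.94 = 0.03760 m
251–1351 m: 1100 × 0.15 × 1.5×10⁻⁴ = 0.02475 m
Δh = 0.0145236 + 0.03760 + 0.02475 = 0.0768736 m ≈ 7.69 cm

about 7.69 cm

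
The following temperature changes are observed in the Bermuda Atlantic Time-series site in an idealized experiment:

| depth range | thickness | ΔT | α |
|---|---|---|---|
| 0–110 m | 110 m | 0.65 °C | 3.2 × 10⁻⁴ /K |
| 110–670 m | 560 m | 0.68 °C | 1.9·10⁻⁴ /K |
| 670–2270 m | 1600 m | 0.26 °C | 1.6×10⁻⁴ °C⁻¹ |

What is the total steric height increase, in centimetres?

Δh = 16.2 cm

0–110 m: 3.2×10⁻⁴ × 0.65 × 110 = 0.02288 m
Layer 2: 560 × 0.68 × 1.9×10⁻⁴ = 0.072352 m
670–2270 m: 1.6×10⁻⁴ × 0.26 × 1600 = 0.06656 m
Δh = 0.02288 + 0.072352 + 0.06656 = 0.161792 m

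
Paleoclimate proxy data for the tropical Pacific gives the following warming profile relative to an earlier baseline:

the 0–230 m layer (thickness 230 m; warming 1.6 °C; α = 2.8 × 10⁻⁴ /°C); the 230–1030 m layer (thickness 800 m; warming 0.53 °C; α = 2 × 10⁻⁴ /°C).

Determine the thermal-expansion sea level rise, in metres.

about 0.188 m

2.8×10⁻⁴ × 230 × 1.6 = 0.10304 m
0.53 × 800 × 2×10⁻⁴ = 0.08480 m
Δh = 0.10304 + 0.08480 = 0.18784 m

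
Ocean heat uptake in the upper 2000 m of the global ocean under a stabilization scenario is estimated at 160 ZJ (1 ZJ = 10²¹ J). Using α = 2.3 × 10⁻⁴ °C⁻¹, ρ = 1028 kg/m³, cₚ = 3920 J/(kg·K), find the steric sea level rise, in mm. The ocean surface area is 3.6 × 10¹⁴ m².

Δh = 25.4 mm

Per unit area: Q = 160×10²¹ / (3.6×10¹⁴) ≈ 4.444×10⁸ J/m²
Δh = αQ/(ρcₚ) = 2.3×10⁻⁴ × 4.444×10⁸ / (1028 × 3920) ≈ 0.025364 m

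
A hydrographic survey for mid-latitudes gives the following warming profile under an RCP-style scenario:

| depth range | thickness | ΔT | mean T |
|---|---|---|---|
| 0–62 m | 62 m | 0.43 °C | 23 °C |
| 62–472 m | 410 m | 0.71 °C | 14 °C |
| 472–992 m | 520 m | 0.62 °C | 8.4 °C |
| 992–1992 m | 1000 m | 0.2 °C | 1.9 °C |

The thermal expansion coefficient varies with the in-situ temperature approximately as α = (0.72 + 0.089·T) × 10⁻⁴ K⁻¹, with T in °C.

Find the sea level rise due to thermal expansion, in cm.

Layer 1: α = (0.72 + 0.089×23)×10⁻⁴ = 2.767×10⁻⁴ K⁻¹
Layer 2: α = (0.72 + 0.089×14)×10⁻⁴ = 1.966×10⁻⁴ K⁻¹
Layer 3: α = (0.72 + 0.089×8.4)×10⁻⁴ = 1.4676×10⁻⁴ K⁻¹
Layer 4: α = (0.72 + 0.089×1.9)×10⁻⁴ = 0.8891×10⁻⁴ K⁻¹
Layer 1: 0.43 × 62 × 2.767×10⁻⁴ = 0.007376822 m
1.966×10⁻⁴ × 0.71 × 410 = 0.05723026 m
472–992 m: 520 × 0.62 × 1.4676×10⁻⁴ = 0.047315424 m
992–1992 m: 1000 × 0.2 × 0.8891×10⁻⁴ = 0.017782 m
Δh = 0.007376822 + 0.05723026 + 0.047315424 + 0.017782 = 0.129704506 m ≈ 13.0 cm

13.0 cm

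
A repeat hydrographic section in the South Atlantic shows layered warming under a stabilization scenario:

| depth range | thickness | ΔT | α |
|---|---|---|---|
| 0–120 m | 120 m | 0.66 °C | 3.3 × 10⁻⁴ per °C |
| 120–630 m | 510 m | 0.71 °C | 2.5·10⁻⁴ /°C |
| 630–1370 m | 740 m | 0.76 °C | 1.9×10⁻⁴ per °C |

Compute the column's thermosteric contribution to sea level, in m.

0.224 m

0.66 × 3.3×10⁻⁴ × 120 = 0.026136 m
Layer 2: 510 × 2.5×10⁻⁴ × 0.71 = 0.090525 m
630–1370 m: 740 × 0.76 × 1.9×10⁻⁴ = 0.106856 m
Δh = 0.026136 + 0.090525 + 0.106856 = 0.223517 m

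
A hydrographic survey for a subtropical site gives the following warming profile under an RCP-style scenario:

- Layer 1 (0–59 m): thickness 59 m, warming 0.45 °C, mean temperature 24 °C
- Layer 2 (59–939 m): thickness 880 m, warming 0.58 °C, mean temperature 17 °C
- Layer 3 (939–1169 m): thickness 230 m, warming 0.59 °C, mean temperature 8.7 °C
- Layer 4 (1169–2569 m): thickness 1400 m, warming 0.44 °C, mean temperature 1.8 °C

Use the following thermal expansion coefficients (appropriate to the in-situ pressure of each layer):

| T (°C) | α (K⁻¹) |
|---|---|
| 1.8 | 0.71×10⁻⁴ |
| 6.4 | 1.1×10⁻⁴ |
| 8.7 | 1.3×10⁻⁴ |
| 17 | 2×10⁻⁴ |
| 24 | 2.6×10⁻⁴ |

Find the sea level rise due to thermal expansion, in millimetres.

Δh ≈ 170 mm

Layer 1 at 24 °C → α = 2.6×10⁻⁴ K⁻¹
Layer 2 at 17 °C → α = 2×10⁻⁴ K⁻¹
Layer 3 at 8.7 °C → α = 1.3×10⁻⁴ K⁻¹
Layer 4 at 1.8 °C → α = 0.71×10⁻⁴ K⁻¹
Layer 1: 2.6×10⁻⁴ × 0.45 × 59 = 0.006903 m
Layer 2: 880 × 2×10⁻⁴ × 0.58 = 0.10208 m
230 × 0.59 × 1.3×10⁻⁴ = 0.017641 m
Layer 4: 1400 × 0.71×10⁻⁴ × 0.44 = 0.043736 m
Δh = 0.006903 + 0.10208 + 0.017641 + 0.043736 = 0.17036 m ≈ 170 mm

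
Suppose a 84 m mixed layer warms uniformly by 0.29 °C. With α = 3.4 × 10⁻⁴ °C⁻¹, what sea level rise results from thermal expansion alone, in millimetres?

Δh = αΔT·H = 3.4×10⁻⁴ × 0.29 × 84 = 0.0082824 m

8.28 mm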